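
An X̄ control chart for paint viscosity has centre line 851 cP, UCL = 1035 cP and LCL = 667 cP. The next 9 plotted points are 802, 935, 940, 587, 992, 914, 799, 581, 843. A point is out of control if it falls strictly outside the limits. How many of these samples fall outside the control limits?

2

Compare each point to [667, 1035]: sample 4 = 587 < LCL; sample 8 = 581 < LCL.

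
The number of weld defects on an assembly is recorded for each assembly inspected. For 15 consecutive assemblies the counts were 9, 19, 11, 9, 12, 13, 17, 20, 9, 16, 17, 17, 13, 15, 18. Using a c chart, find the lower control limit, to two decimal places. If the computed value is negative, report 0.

2.98

c̄ = (9 + 19 + 11 + 9 + 12 + 13 + 17 + 20 + 9 + 16 + 17 + 17 + 13 + 15 + 18) / 15 = 215 / 15 = 14.3333
LCL = c̄ − 3√c̄ = 14.3333 − 3 × 3.7859 = 2.9755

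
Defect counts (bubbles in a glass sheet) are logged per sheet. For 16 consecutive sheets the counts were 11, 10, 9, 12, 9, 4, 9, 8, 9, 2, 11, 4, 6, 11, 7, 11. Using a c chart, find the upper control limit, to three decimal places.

c̄ = (11 + 10 + 9 + 12 + 9 + 4 + 9 + 8 + 9 + 2 + 11 + 4 + 6 + 11 + 7 + 11) / 16 = 133 / 16 = 8.3125
UCL = c̄ + 3√c̄ = 8.3125 + 3 × √8.3125 = 8.3125 + 3 × 2.8831 = 16.9619

16.962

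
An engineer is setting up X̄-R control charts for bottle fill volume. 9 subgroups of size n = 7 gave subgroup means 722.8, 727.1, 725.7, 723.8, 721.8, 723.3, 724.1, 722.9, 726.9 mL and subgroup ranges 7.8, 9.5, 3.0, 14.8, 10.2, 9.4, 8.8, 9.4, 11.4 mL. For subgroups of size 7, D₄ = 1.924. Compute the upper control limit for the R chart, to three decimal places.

18.021

R̄ = (7.8 + 9.5 + 3.0 + 14.8 + 10.2 + 9.4 + 8.8 + 9.4 + 11.4) / 9 = 84.3000 / 9 = 9.3667
UCL_R = D₄·R̄ = 1.924 × 9.3667 = 18.0215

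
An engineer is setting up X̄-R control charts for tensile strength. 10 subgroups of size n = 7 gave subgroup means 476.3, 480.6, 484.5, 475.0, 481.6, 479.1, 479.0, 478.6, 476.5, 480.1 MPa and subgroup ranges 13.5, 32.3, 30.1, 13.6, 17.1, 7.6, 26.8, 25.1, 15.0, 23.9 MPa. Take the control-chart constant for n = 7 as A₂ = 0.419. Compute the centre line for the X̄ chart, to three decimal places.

479.130

X̄̄ = (476.3 + 480.6 + 484.5 + 475.0 + 481.6 + 479.1 + 479.0 + 478.6 + 476.5 + 480.1) / 10 = 4791.3000 / 10 = 479.1300
CL = X̄̄ = 479.1300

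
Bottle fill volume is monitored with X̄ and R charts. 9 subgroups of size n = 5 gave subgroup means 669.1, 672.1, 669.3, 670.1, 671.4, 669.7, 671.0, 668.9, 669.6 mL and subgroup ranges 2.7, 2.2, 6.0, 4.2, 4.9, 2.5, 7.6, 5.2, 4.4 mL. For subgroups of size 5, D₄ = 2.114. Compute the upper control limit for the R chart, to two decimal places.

R̄ = (2.7 + 2.2 + 6.0 + 4.2 + 4.9 + 2.5 + 7.6 + 5.2 + 4.4) / 9 = 39.7000 / 9 = 4.4111
UCL_R = D₄·R̄ = 2.114 × 4.4111 = 9.3251

9.33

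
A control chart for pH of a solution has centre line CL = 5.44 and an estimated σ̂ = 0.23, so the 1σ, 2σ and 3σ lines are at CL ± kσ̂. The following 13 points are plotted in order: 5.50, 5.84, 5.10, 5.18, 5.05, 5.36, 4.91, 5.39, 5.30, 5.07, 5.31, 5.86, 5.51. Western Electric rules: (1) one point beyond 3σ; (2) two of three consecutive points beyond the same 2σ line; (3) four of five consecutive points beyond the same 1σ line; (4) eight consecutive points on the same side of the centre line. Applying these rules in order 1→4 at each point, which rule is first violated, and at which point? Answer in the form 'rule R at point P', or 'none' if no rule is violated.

Zone of each point (C = within 1σ̂, B = 1σ̂–2σ̂, A = 2σ̂–3σ̂, * = beyond 3σ̂; sign = side of CL): 1:+C, 2:+B, 3:-B, 4:-B, 5:-B, 6:-C, 7:-A, 8:-C, 9:-C, 10:-B, 11:-C, 12:+B, 13:+C
Rule 3 (four of five consecutive points beyond the same 1σ limit) is satisfied at point 7.

rule 3 at point 7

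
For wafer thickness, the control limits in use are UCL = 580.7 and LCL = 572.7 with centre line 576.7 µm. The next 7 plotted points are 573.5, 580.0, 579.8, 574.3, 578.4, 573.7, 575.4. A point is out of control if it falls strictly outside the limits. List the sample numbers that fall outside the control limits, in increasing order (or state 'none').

All 7 points lie within [572.7, 580.7].

none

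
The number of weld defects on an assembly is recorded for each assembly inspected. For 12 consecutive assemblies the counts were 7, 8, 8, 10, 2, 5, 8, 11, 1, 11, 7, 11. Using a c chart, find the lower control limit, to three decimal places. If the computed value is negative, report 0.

0.000

c̄ = (7 + 8 + 8 + 10 + 2 + 5 + 8 + 11 + 1 + 11 + 7 + 11) / 12 = 89 / 12 = 7.4167
LCL = c̄ − 3√c̄ = 7.4167 − 3 × 2.7234 = -0.7534 → 0 (cannot be negative)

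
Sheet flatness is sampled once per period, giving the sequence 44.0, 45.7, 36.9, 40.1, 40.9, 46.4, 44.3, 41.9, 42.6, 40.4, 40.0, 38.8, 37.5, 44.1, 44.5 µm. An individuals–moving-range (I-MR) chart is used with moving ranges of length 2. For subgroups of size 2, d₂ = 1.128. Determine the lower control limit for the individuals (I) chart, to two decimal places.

X̄ = (44.0 + 45.7 + 36.9 + 40.1 + 40.9 + 46.4 + 44.3 + 41.9 + 42.6 + 40.4 + 40.0 + 38.8 + 37.5 + 44.1 + 44.5) / 15 = 41.8733
Moving ranges: 1.7, 8.8, 3.2, 0.8, 5.5, 2.1, 2.4, 0.7, 2.2, 0.4, 1.2, 1.3, 6.6, 0.4; M̄R̄ = 37.3000 / 14 = 2.6643
LCL = X̄ − 3·M̄R̄/d₂ = 41.8733 − 3 × 2.6643 / 1.128 = 34.7875

34.79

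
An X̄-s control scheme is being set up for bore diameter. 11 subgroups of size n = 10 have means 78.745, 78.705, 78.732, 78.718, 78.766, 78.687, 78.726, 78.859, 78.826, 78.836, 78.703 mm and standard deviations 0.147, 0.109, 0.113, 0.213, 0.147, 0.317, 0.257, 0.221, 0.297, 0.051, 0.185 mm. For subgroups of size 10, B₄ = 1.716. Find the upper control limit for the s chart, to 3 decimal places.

0.321

s̄ = (0.147 + 0.109 + 0.113 + 0.213 + 0.147 + 0.317 + 0.257 + 0.221 + 0.297 + 0.051 + 0.185) / 11 = 0.1870
UCL_s = B₄·s̄ = 1.716 × 0.1870 = 0.3209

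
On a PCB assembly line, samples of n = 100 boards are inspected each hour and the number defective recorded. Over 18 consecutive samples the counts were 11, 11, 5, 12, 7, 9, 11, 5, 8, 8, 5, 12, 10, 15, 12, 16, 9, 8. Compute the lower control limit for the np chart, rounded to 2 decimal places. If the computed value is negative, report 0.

p̄ = Σdᵢ / (k·n) = 174 / (18 × 100) = 0.09667
LCL = np̄ − 3·√(np̄(1−p̄)) = 9.6667 − 3 × 2.9550 = 0.8016

0.80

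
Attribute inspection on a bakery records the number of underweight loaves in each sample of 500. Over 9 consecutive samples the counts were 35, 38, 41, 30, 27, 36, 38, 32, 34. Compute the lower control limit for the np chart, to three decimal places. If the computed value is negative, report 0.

17.541

p̄ = Σdᵢ / (k·n) = 311 / (9 × 500) = 0.06911
LCL = np̄ − 3·√(np̄(1−p̄)) = 34.5556 − 3 × 5.6716 = 17.5407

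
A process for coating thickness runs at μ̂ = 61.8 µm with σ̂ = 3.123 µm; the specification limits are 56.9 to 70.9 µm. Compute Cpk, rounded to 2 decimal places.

Cpu = (USL − μ̂) / (3σ̂) = (70.9 − 61.8) / (3 × 3.123) = 0.9713; Cpl = (μ̂ − LSL) / (3σ̂) = (61.8 − 56.9) / (3 × 3.123) = 0.5230; Cpk = min(Cpu, Cpl) = 0.5230

0.52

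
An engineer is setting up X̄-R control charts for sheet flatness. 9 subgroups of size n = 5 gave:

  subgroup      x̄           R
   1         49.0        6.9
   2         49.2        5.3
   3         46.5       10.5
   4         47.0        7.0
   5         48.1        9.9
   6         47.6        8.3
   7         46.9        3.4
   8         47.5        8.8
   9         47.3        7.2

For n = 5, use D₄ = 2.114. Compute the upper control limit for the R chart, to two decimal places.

R̄ = (6.9 + 5.3 + 10.5 + 7.0 + 9.9 + 8.3 + 3.4 + 8.8 + 7.2) / 9 = 67.3000 / 9 = 7.4778
UCL_R = D₄·R̄ = 2.114 × 7.4778 = 15.8080

15.81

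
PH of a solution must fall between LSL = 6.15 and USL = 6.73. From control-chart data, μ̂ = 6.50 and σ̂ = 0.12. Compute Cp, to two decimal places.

0.81

Cp = (USL − LSL) / (6σ̂) = (6.73 − 6.15) / (6 × 0.12) = 0.5800 / 0.7200 = 0.8056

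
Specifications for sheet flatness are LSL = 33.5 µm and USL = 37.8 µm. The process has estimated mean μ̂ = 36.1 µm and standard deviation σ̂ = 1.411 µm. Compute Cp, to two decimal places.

Cp = (USL − LSL) / (6σ̂) = (37.8 − 33.5) / (6 × 1.411) = 4.3000 / 8.4660 = 0.5079

0.51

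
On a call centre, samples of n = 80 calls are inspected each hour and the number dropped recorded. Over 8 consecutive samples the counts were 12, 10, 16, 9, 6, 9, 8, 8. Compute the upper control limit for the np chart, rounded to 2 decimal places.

18.53

p̄ = Σdᵢ / (k·n) = 78 / (8 × 80) = 0.12187
UCL = np̄ + 3·√(np̄(1−p̄)) = 9.7500 + 3 × √(9.7500×0.87813) = 9.7500 + 3 × 2.9260 = 18.5281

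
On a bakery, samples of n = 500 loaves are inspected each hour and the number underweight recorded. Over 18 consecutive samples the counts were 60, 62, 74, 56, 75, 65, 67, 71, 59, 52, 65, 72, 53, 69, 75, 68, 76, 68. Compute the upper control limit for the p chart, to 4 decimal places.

0.1773

p̄ = Σdᵢ / (k·n) = 1187 / (18 × 500) = 0.13189
UCL = p̄ + 3·√(p̄(1−p̄)/n) = 0.13189 + 3 × √(0.13189×0.86811/500) = 0.13189 + 3 × 0.01513 = 0.17729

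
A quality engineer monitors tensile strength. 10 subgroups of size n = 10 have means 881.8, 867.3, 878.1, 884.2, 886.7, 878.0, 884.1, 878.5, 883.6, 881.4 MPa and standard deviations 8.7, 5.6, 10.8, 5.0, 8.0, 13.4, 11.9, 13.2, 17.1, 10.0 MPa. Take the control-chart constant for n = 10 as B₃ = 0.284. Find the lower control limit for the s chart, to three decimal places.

s̄ = (8.7 + 5.6 + 10.8 + 5.0 + 8.0 + 13.4 + 11.9 + 13.2 + 17.1 + 10.0) / 10 = 10.3700
LCL_s = B₃·s̄ = 0.284 × 10.3700 = 2.9451

2.945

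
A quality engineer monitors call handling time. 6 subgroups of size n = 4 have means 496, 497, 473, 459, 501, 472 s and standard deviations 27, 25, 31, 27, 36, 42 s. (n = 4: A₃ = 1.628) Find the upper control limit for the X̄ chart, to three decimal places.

X̄̄ = (496 + 497 + 473 + 459 + 501 + 472) / 6 = 483.0000
s̄ = (27 + 25 + 31 + 27 + 36 + 42) / 6 = 31.3333
UCL = X̄̄ + A₃·s̄ = 483.0000 + 1.628 × 31.3333 = 534.0107

534.011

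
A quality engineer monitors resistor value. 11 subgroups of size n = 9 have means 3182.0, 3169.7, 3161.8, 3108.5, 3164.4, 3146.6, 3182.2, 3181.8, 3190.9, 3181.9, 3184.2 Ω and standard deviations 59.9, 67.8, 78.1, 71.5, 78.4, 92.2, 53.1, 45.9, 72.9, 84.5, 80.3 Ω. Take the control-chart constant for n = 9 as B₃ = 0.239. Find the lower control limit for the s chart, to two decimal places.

17.05

s̄ = (59.9 + 67.8 + 78.1 + 71.5 + 78.4 + 92.2 + 53.1 + 45.9 + 72.9 + 84.5 + 80.3) / 11 = 71.3273
LCL_s = B₃·s̄ = 0.239 × 71.3273 = 17.0472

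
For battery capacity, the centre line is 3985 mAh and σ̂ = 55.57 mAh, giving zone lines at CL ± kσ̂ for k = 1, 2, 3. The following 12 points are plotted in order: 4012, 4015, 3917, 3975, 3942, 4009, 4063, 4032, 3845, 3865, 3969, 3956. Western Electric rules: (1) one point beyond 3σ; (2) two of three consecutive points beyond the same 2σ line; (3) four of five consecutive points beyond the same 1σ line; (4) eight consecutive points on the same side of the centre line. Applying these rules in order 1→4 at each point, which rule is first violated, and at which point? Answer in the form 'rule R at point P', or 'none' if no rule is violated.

Zone of each point (C = within 1σ̂, B = 1σ̂–2σ̂, A = 2σ̂–3σ̂, * = beyond 3σ̂; sign = side of CL): 1:+C, 2:+C, 3:-B, 4:-C, 5:-C, 6:+C, 7:+B, 8:+C, 9:-A, 10:-A, 11:-C, 12:-C
Rule 2 (two of three consecutive points beyond the same 2σ limit) is satisfied at point 10.

rule 2 at point 10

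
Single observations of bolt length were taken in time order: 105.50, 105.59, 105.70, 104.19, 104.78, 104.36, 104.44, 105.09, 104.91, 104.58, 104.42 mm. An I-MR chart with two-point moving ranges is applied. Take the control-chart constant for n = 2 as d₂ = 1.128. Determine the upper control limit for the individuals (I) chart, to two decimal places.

X̄ = (105.50 + 105.59 + 105.70 + 104.19 + 104.78 + 104.36 + 104.44 + 105.09 + 104.91 + 104.58 + 104.42) / 11 = 104.8691
Moving ranges: 0.09, 0.11, 1.51, 0.59, 0.42, 0.08, 0.65, 0.18, 0.33, 0.16; M̄R̄ = 4.1200 / 10 = 0.4120
UCL = X̄ + 3·M̄R̄/d₂ = 104.8691 + 3 × 0.4120 / 1.128 = 105.9648

105.96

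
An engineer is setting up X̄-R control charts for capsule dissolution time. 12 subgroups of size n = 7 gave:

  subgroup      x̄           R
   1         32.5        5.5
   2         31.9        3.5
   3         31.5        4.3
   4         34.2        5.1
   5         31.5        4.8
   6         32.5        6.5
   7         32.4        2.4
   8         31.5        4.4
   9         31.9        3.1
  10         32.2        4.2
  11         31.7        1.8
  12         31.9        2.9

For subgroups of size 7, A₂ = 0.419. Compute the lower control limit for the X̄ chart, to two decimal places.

X̄̄ = (32.5 + 31.9 + 31.5 + 34.2 + 31.5 + 32.5 + 32.4 + 31.5 + 31.9 + 32.2 + 31.7 + 31.9) / 12 = 385.7000 / 12 = 32.1417
R̄ = (5.5 + 3.5 + 4.3 + 5.1 + 4.8 + 6.5 + 2.4 + 4.4 + 3.1 + 4.2 + 1.8 + 2.9) / 12 = 48.5000 / 12 = 4.0417
LCL = X̄̄ − A₂·R̄ = 32.1417 − 0.419 × 4.0417 = 30.4482

30.45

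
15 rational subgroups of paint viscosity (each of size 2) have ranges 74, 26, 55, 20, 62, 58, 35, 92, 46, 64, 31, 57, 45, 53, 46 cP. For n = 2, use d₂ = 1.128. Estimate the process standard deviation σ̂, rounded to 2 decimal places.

R̄ = (74 + 26 + 55 + 20 + 62 + 58 + 35 + 92 + 46 + 64 + 31 + 57 + 45 + 53 + 46) / 15 = 50.9333
σ̂ = R̄ / d₂ = 50.9333 / 1.128 = 45.1537

45.15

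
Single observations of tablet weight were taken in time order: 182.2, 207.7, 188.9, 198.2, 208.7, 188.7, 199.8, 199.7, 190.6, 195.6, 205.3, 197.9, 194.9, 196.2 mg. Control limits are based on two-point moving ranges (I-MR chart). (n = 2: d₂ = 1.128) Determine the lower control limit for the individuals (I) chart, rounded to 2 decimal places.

169.98

X̄ = (182.2 + 207.7 + 188.9 + 198.2 + 208.7 + 188.7 + 199.8 + 199.7 + 190.6 + 195.6 + 205.3 + 197.9 + 194.9 + 196.2) / 14 = 196.7429
Moving ranges: 25.5, 18.8, 9.3, 10.5, 20.0, 11.1, 0.1, 9.1, 5.0, 9.7, 7.4, 3.0, 1.3; M̄R̄ = 130.8000 / 13 = 10.0615
LCL = X̄ − 3·M̄R̄/d₂ = 196.7429 − 3 × 10.0615 / 1.128 = 169.9834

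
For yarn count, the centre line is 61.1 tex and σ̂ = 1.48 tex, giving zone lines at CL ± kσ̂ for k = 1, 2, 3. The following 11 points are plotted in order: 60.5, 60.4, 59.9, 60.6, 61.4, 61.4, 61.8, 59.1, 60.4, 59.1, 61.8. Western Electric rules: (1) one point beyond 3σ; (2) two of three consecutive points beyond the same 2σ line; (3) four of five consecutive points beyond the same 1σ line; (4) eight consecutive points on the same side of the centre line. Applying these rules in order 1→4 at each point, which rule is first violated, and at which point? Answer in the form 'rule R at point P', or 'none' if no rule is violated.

Zone of each point (C = within 1σ̂, B = 1σ̂–2σ̂, A = 2σ̂–3σ̂, * = beyond 3σ̂; sign = side of CL): 1:-C, 2:-C, 3:-C, 4:-C, 5:+C, 6:+C, 7:+C, 8:-B, 9:-C, 10:-B, 11:+C
No rule fires across all 11 points.

none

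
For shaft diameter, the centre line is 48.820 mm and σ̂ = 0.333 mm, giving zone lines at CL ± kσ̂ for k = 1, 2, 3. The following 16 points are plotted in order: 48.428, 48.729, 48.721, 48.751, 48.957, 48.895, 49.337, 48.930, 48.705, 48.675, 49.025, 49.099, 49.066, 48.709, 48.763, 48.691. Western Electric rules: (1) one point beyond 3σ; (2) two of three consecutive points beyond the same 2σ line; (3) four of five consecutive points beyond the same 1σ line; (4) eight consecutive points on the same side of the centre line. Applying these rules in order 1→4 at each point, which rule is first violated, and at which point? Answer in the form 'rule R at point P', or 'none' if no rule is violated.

none

Zone of each point (C = within 1σ̂, B = 1σ̂–2σ̂, A = 2σ̂–3σ̂, * = beyond 3σ̂; sign = side of CL): 1:-B, 2:-C, 3:-C, 4:-C, 5:+C, 6:+C, 7:+B, 8:+C, 9:-C, 10:-C, 11:+C, 12:+C, 13:+C, 14:-C, 15:-C, 16:-C
No rule fires across all 16 points.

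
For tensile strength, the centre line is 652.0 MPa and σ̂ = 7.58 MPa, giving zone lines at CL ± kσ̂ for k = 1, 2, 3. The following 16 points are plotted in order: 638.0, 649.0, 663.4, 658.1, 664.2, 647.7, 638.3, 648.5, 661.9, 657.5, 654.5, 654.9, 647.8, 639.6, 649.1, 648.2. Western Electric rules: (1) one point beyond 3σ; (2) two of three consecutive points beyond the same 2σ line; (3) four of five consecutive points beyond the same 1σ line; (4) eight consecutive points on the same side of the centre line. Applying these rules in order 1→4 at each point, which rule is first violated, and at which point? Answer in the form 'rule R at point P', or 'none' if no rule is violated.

none

Zone of each point (C = within 1σ̂, B = 1σ̂–2σ̂, A = 2σ̂–3σ̂, * = beyond 3σ̂; sign = side of CL): 1:-B, 2:-C, 3:+B, 4:+C, 5:+B, 6:-C, 7:-B, 8:-C, 9:+B, 10:+C, 11:+C, 12:+C, 13:-C, 14:-B, 15:-C, 16:-C
No rule fires across all 16 points.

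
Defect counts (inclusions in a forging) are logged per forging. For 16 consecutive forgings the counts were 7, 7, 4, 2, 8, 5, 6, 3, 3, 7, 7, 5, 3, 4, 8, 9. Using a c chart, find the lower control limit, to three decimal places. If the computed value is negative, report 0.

0.000

c̄ = (7 + 7 + 4 + 2 + 8 + 5 + 6 + 3 + 3 + 7 + 7 + 5 + 3 + 4 + 8 + 9) / 16 = 88 / 16 = 5.5000
LCL = c̄ − 3√c̄ = 5.5000 − 3 × 2.3452 = -1.5356 → 0 (cannot be negative)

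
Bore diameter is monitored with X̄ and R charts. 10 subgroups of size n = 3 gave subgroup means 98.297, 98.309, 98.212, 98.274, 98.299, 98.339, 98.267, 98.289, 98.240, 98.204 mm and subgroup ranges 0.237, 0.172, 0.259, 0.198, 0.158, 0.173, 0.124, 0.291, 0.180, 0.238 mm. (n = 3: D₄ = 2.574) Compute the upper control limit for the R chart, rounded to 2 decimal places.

0.52

R̄ = (0.237 + 0.172 + 0.259 + 0.198 + 0.158 + 0.173 + 0.124 + 0.291 + 0.180 + 0.238) / 10 = 2.0300 / 10 = 0.2030
UCL_R = D₄·R̄ = 2.574 × 0.2030 = 0.5225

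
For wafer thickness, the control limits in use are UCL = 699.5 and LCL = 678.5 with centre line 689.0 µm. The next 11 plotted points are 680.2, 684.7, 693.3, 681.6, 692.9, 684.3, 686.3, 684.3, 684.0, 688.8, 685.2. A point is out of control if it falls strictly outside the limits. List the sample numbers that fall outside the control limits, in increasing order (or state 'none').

none

All 11 points lie within [678.5, 699.5].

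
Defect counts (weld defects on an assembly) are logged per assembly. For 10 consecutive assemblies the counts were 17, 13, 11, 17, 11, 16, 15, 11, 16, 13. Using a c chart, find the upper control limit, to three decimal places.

c̄ = (17 + 13 + 11 + 17 + 11 + 16 + 15 + 11 + 16 + 13) / 10 = 140 / 10 = 14.0000
UCL = c̄ + 3√c̄ = 14.0000 + 3 × √14.0000 = 14.0000 + 3 × 3.7417 = 25.2250

25.225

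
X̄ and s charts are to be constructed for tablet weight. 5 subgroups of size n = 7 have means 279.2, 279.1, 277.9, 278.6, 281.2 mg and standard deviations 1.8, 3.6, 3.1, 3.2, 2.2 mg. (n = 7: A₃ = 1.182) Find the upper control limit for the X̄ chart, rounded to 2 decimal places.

282.49

X̄̄ = (279.2 + 279.1 + 277.9 + 278.6 + 281.2) / 5 = 279.2000
s̄ = (1.8 + 3.6 + 3.1 + 3.2 + 2.2) / 5 = 2.7800
UCL = X̄̄ + A₃·s̄ = 279.2000 + 1.182 × 2.7800 = 282.4860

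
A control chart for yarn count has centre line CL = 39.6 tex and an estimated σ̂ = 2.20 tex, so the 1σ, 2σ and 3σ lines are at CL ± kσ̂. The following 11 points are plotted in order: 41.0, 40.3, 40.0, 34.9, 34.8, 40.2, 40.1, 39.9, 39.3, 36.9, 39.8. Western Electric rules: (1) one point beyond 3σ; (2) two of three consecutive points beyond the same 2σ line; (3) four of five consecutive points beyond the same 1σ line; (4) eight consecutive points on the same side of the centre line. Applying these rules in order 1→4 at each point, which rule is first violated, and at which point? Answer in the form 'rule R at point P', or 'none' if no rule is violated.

Zone of each point (C = within 1σ̂, B = 1σ̂–2σ̂, A = 2σ̂–3σ̂, * = beyond 3σ̂; sign = side of CL): 1:+C, 2:+C, 3:+C, 4:-A, 5:-A, 6:+C, 7:+C, 8:+C, 9:-C, 10:-B, 11:+C
Rule 2 (two of three consecutive points beyond the same 2σ limit) is satisfied at point 5.

rule 2 at point 5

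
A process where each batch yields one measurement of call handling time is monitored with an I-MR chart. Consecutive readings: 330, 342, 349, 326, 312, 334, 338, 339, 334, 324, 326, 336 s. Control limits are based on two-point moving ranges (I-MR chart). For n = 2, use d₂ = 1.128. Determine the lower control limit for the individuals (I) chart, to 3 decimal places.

X̄ = (330 + 342 + 349 + 326 + 312 + 334 + 338 + 339 + 334 + 324 + 326 + 336) / 12 = 332.5000
Moving ranges: 12, 7, 23, 14, 22, 4, 1, 5, 10, 2, 10; M̄R̄ = 110.0000 / 11 = 10.0000
LCL = X̄ − 3·M̄R̄/d₂ = 332.5000 − 3 × 10.0000 / 1.128 = 305.9043

305.904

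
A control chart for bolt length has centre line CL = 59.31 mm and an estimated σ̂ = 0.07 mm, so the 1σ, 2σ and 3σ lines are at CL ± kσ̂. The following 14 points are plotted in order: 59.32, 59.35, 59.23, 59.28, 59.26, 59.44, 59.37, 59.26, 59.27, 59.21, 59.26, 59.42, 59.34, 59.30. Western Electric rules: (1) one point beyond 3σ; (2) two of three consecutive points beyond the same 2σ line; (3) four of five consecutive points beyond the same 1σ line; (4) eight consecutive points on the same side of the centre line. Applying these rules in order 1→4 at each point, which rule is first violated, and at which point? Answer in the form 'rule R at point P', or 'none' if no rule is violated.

none

Zone of each point (C = within 1σ̂, B = 1σ̂–2σ̂, A = 2σ̂–3σ̂, * = beyond 3σ̂; sign = side of CL): 1:+C, 2:+C, 3:-B, 4:-C, 5:-C, 6:+B, 7:+C, 8:-C, 9:-C, 10:-B, 11:-C, 12:+B, 13:+C, 14:-C
No rule fires across all 14 points.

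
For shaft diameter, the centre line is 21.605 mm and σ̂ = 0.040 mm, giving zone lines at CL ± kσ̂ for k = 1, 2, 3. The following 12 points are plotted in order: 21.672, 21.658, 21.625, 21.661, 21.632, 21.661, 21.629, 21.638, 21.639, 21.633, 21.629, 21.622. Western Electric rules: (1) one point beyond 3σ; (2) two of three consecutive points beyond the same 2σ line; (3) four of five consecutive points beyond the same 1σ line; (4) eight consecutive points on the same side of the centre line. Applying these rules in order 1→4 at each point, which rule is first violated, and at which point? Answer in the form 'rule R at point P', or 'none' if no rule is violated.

rule 4 at point 8

Zone of each point (C = within 1σ̂, B = 1σ̂–2σ̂, A = 2σ̂–3σ̂, * = beyond 3σ̂; sign = side of CL): 1:+B, 2:+B, 3:+C, 4:+B, 5:+C, 6:+B, 7:+C, 8:+C, 9:+C, 10:+C, 11:+C, 12:+C
Rule 4 (eight consecutive points on the same side of the centre line) is satisfied at point 8.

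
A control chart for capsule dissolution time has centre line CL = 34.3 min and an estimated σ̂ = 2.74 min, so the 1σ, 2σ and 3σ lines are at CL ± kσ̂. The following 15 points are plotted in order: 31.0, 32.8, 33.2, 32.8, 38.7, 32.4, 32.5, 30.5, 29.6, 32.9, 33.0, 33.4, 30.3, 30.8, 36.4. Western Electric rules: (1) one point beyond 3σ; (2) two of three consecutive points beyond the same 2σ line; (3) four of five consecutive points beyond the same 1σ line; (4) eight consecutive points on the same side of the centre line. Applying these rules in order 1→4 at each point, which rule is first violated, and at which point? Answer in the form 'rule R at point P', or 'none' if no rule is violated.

Zone of each point (C = within 1σ̂, B = 1σ̂–2σ̂, A = 2σ̂–3σ̂, * = beyond 3σ̂; sign = side of CL): 1:-B, 2:-C, 3:-C, 4:-C, 5:+B, 6:-C, 7:-C, 8:-B, 9:-B, 10:-C, 11:-C, 12:-C, 13:-B, 14:-B, 15:+C
Rule 4 (eight consecutive points on the same side of the centre line) is satisfied at point 13.

rule 4 at point 13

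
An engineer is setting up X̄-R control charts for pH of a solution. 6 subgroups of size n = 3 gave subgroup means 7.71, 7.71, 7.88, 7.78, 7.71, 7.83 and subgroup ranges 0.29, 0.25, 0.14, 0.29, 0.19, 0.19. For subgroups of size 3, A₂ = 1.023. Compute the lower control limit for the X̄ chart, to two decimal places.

X̄̄ = (7.71 + 7.71 + 7.88 + 7.78 + 7.71 + 7.83) / 6 = 46.6200 / 6 = 7.7700
R̄ = (0.29 + 0.25 + 0.14 + 0.29 + 0.19 + 0.19) / 6 = 1.3500 / 6 = 0.2250
LCL = X̄̄ − A₂·R̄ = 7.7700 − 1.023 × 0.2250 = 7.5398

7.54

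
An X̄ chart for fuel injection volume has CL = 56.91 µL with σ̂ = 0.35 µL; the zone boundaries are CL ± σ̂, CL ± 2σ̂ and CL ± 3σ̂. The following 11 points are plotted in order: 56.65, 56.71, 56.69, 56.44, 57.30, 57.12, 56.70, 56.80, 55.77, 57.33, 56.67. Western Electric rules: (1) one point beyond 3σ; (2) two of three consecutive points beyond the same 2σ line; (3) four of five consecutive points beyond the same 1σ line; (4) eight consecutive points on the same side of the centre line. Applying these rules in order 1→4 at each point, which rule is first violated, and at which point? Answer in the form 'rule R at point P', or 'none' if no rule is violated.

Zone of each point (C = within 1σ̂, B = 1σ̂–2σ̂, A = 2σ̂–3σ̂, * = beyond 3σ̂; sign = side of CL): 1:-C, 2:-C, 3:-C, 4:-B, 5:+B, 6:+C, 7:-C, 8:-C, 9:-*, 10:+B, 11:-C
Rule 1 (one point beyond the 3σ limits) is satisfied at point 9.

rule 1 at point 9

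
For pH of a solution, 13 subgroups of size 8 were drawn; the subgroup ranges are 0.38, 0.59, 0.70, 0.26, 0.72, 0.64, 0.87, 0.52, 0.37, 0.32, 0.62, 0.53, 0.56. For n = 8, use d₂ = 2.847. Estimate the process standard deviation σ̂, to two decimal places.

R̄ = (0.38 + 0.59 + 0.70 + 0.26 + 0.72 + 0.64 + 0.87 + 0.52 + 0.37 + 0.32 + 0.62 + 0.53 + 0.56) / 13 = 0.5446
σ̂ = R̄ / d₂ = 0.5446 / 2.847 = 0.1913

0.19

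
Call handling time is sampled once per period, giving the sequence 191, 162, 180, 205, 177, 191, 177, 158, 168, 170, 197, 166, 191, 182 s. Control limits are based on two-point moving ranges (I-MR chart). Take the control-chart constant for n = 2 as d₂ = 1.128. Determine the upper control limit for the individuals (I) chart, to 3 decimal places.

X̄ = (191 + 162 + 180 + 205 + 177 + 191 + 177 + 158 + 168 + 170 + 197 + 166 + 191 + 182) / 14 = 179.6429
Moving ranges: 29, 18, 25, 28, 14, 14, 19, 10, 2, 27, 31, 25, 9; M̄R̄ = 251.0000 / 13 = 19.3077
UCL = X̄ + 3·M̄R̄/d₂ = 179.6429 + 3 × 19.3077 / 1.128 = 230.9931

230.993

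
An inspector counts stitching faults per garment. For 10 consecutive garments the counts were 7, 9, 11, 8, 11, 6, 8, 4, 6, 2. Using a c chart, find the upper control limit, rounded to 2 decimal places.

15.25

c̄ = (7 + 9 + 11 + 8 + 11 + 6 + 8 + 4 + 6 + 2) / 10 = 72 / 10 = 7.2000
UCL = c̄ + 3√c̄ = 7.2000 + 3 × √7.2000 = 7.2000 + 3 × 2.6833 = 15.2498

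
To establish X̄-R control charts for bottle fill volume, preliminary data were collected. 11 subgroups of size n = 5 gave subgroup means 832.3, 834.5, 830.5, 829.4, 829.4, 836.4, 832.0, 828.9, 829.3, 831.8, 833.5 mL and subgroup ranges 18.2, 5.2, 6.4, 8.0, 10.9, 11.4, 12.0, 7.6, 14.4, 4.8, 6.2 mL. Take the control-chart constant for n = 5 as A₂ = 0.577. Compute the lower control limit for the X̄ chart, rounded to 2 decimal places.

X̄̄ = (832.3 + 834.5 + 830.5 + 829.4 + 829.4 + 836.4 + 832.0 + 828.9 + 829.3 + 831.8 + 833.5) / 11 = 9148.0000 / 11 = 831.6364
R̄ = (18.2 + 5.2 + 6.4 + 8.0 + 10.9 + 11.4 + 12.0 + 7.6 + 14.4 + 4.8 + 6.2) / 11 = 105.1000 / 11 = 9.5545
LCL = X̄̄ − A₂·R̄ = 831.6364 − 0.577 × 9.5545 = 826.1234

826.12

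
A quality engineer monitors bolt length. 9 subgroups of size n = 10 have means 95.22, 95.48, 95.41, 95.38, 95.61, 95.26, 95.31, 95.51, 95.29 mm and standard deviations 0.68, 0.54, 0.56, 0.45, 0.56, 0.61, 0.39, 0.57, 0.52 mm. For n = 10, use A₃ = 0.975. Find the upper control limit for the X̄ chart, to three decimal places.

95.914

X̄̄ = (95.22 + 95.48 + 95.41 + 95.38 + 95.61 + 95.26 + 95.31 + 95.51 + 95.29) / 9 = 95.3856
s̄ = (0.68 + 0.54 + 0.56 + 0.45 + 0.56 + 0.61 + 0.39 + 0.57 + 0.52) / 9 = 0.5422
UCL = X̄̄ + A₃·s̄ = 95.3856 + 0.975 × 0.5422 = 95.9142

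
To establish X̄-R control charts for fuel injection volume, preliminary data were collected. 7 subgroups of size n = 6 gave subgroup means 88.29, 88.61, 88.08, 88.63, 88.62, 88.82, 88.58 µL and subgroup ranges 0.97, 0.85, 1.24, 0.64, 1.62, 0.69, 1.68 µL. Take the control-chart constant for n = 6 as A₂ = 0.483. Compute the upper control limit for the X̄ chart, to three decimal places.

89.049

X̄̄ = (88.29 + 88.61 + 88.08 + 88.63 + 88.62 + 88.82 + 88.58) / 7 = 619.6300 / 7 = 88.5186
R̄ = (0.97 + 0.85 + 1.24 + 0.64 + 1.62 + 0.69 + 1.68) / 7 = 7.6900 / 7 = 1.0986
UCL = X̄̄ + A₂·R̄ = 88.5186 + 0.483 × 1.0986 = 89.0492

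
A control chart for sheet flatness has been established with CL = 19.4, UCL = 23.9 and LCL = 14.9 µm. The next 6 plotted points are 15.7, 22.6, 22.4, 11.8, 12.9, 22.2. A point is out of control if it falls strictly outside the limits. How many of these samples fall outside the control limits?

2

Compare each point to [14.9, 23.9]: sample 4 = 11.8 < LCL; sample 5 = 12.9 < LCL.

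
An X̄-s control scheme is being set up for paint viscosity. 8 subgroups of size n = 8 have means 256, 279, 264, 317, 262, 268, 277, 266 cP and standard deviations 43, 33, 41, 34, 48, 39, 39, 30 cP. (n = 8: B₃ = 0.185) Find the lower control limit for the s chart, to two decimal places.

s̄ = (43 + 33 + 41 + 34 + 48 + 39 + 39 + 30) / 8 = 38.3750
LCL_s = B₃·s̄ = 0.185 × 38.3750 = 7.0994

7.10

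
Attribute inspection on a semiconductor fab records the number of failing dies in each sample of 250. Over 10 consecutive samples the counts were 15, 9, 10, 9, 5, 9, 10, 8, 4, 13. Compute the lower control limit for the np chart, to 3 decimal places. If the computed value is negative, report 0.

0.270

p̄ = Σdᵢ / (k·n) = 92 / (10 × 250) = 0.03680
LCL = np̄ − 3·√(np̄(1−p̄)) = 9.2000 − 3 × 2.9768 = 0.2695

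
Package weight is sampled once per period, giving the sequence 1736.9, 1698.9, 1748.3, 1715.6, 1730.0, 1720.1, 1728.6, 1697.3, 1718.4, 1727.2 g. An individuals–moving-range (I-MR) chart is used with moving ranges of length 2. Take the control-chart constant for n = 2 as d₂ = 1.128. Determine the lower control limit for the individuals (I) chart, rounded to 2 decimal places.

X̄ = (1736.9 + 1698.9 + 1748.3 + 1715.6 + 1730.0 + 1720.1 + 1728.6 + 1697.3 + 1718.4 + 1727.2) / 10 = 1722.1300
Moving ranges: 38.0, 49.4, 32.7, 14.4, 9.9, 8.5, 31.3, 21.1, 8.8; M̄R̄ = 214.1000 / 9 = 23.7889
LCL = X̄ − 3·M̄R̄/d₂ = 1722.1300 − 3 × 23.7889 / 1.128 = 1658.8617

1658.86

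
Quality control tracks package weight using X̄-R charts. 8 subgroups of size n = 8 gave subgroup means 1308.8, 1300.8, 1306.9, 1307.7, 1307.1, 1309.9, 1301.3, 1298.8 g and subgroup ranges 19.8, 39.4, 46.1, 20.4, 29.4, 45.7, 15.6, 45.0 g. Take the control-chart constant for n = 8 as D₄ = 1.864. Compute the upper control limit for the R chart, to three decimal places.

60.906

R̄ = (19.8 + 39.4 + 46.1 + 20.4 + 29.4 + 45.7 + 15.6 + 45.0) / 8 = 261.4000 / 8 = 32.6750
UCL_R = D₄·R̄ = 1.864 × 32.6750 = 60.9062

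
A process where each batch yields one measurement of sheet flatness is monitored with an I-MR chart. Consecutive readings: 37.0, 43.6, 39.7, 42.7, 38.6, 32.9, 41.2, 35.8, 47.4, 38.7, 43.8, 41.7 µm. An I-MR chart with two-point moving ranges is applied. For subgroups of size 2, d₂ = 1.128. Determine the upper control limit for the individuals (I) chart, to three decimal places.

55.853

X̄ = (37.0 + 43.6 + 39.7 + 42.7 + 38.6 + 32.9 + 41.2 + 35.8 + 47.4 + 38.7 + 43.8 + 41.7) / 12 = 40.2583
Moving ranges: 6.6, 3.9, 3.0, 4.1, 5.7, 8.3, 5.4, 11.6, 8.7, 5.1, 2.1; M̄R̄ = 64.5000 / 11 = 5.8636
UCL = X̄ + 3·M̄R̄/d₂ = 40.2583 + 3 × 5.8636 / 1.128 = 55.8531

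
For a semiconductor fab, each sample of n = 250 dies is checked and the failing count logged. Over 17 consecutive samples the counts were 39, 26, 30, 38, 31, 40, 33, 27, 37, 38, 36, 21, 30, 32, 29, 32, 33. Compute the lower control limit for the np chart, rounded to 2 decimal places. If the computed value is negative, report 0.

16.52

p̄ = Σdᵢ / (k·n) = 552 / (17 × 250) = 0.12988
LCL = np̄ − 3·√(np̄(1−p̄)) = 32.4706 − 3 × 5.3154 = 16.5245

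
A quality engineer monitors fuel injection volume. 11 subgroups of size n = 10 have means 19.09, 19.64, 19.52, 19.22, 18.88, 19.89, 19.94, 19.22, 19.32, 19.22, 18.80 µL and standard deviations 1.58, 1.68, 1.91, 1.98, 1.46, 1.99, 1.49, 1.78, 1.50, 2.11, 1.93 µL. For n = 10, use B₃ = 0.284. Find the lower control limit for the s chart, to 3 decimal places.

0.501

s̄ = (1.58 + 1.68 + 1.91 + 1.98 + 1.46 + 1.99 + 1.49 + 1.78 + 1.50 + 2.11 + 1.93) / 11 = 1.7645
LCL_s = B₃·s̄ = 0.284 × 1.7645 = 0.5011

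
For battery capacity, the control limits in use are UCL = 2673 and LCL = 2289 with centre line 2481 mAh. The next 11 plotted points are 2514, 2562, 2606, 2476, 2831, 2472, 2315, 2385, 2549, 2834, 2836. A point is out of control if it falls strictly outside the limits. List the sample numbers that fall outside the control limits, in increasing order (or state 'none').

Compare each point to [2289, 2673]: sample 5 = 2831 > UCL; sample 10 = 2834 > UCL; sample 11 = 2836 > UCL.

5, 10, 11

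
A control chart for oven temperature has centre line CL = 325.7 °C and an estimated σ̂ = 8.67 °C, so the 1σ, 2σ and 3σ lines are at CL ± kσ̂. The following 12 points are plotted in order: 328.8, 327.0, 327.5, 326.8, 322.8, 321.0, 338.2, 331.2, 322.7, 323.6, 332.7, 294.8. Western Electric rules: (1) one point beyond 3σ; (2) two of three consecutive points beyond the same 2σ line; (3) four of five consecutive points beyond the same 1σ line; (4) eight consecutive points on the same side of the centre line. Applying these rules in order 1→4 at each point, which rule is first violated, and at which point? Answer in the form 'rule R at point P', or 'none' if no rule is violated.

Zone of each point (C = within 1σ̂, B = 1σ̂–2σ̂, A = 2σ̂–3σ̂, * = beyond 3σ̂; sign = side of CL): 1:+C, 2:+C, 3:+C, 4:+C, 5:-C, 6:-C, 7:+B, 8:+C, 9:-C, 10:-C, 11:+C, 12:-*
Rule 1 (one point beyond the 3σ limits) is satisfied at point 12.

rule 1 at point 12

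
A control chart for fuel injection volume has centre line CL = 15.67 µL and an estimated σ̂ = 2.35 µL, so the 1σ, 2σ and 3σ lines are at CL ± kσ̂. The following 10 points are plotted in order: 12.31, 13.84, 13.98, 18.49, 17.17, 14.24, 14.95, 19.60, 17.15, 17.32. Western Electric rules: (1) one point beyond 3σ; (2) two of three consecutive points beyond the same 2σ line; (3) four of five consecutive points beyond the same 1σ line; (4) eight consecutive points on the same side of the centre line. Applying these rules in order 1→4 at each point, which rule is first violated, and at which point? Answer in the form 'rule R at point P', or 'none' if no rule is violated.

Zone of each point (C = within 1σ̂, B = 1σ̂–2σ̂, A = 2σ̂–3σ̂, * = beyond 3σ̂; sign = side of CL): 1:-B, 2:-C, 3:-C, 4:+B, 5:+C, 6:-C, 7:-C, 8:+B, 9:+C, 10:+C
No rule fires across all 10 points.

none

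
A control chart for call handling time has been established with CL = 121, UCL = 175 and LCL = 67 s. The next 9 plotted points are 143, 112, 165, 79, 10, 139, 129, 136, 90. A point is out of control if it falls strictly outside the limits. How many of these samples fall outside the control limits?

1

Compare each point to [67, 175]: sample 5 = 10 < LCL.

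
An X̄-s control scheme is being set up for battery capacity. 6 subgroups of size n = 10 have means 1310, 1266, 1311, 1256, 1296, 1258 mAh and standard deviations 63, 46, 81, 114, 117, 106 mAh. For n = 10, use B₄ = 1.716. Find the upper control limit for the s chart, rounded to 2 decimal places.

150.72

s̄ = (63 + 46 + 81 + 114 + 117 + 106) / 6 = 87.8333
UCL_s = B₄·s̄ = 1.716 × 87.8333 = 150.7220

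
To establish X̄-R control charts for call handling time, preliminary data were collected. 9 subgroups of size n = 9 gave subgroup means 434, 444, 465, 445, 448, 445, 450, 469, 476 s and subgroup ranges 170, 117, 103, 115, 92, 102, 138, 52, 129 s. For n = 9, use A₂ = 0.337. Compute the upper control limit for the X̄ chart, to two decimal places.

X̄̄ = (434 + 444 + 465 + 445 + 448 + 445 + 450 + 469 + 476) / 9 = 4076.0000 / 9 = 452.8889
R̄ = (170 + 117 + 103 + 115 + 92 + 102 + 138 + 52 + 129) / 9 = 1018.0000 / 9 = 113.1111
UCL = X̄̄ + A₂·R̄ = 452.8889 + 0.337 × 113.1111 = 491.0073

491.01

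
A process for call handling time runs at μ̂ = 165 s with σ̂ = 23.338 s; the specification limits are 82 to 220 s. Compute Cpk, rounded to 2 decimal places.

0.79

Cpu = (USL − μ̂) / (3σ̂) = (220 − 165) / (3 × 23.338) = 0.7856; Cpl = (μ̂ − LSL) / (3σ̂) = (165 − 82) / (3 × 23.338) = 1.1855; Cpk = min(Cpu, Cpl) = 0.7856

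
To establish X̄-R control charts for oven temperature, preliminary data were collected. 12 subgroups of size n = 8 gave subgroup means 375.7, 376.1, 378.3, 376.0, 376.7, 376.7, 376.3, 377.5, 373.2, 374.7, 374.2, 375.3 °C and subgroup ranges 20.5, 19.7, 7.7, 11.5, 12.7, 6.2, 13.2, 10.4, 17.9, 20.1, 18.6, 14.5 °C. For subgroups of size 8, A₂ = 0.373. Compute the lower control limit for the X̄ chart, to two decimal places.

X̄̄ = (375.7 + 376.1 + 378.3 + 376.0 + 376.7 + 376.7 + 376.3 + 377.5 + 373.2 + 374.7 + 374.2 + 375.3) / 12 = 4510.7000 / 12 = 375.8917
R̄ = (20.5 + 19.7 + 7.7 + 11.5 + 12.7 + 6.2 + 13.2 + 10.4 + 17.9 + 20.1 + 18.6 + 14.5) / 12 = 173.0000 / 12 = 14.4167
LCL = X̄̄ − A₂·R̄ = 375.8917 − 0.373 × 14.4167 = 370.5143

370.51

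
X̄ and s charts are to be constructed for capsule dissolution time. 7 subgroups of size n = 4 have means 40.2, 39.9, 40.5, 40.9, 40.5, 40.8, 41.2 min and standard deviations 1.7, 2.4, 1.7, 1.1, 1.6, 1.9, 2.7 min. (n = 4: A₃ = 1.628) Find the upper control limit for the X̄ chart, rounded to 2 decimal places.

43.62

X̄̄ = (40.2 + 39.9 + 40.5 + 40.9 + 40.5 + 40.8 + 41.2) / 7 = 40.5714
s̄ = (1.7 + 2.4 + 1.7 + 1.1 + 1.6 + 1.9 + 2.7) / 7 = 1.8714
UCL = X̄̄ + A₃·s̄ = 40.5714 + 1.628 × 1.8714 = 43.6181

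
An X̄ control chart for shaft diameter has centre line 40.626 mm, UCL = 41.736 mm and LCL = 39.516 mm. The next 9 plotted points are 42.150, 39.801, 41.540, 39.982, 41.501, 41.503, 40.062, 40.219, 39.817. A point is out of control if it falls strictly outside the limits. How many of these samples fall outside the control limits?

Compare each point to [39.516, 41.736]: sample 1 = 42.150 > UCL.

1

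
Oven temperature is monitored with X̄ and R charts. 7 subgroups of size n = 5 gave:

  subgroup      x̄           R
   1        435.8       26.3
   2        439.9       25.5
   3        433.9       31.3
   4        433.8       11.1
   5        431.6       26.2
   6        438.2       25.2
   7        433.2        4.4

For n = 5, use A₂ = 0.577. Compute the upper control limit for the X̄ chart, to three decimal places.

447.564

X̄̄ = (435.8 + 439.9 + 433.9 + 433.8 + 431.6 + 438.2 + 433.2) / 7 = 3046.4000 / 7 = 435.2000
R̄ = (26.3 + 25.5 + 31.3 + 11.1 + 26.2 + 25.2 + 4.4) / 7 = 150.0000 / 7 = 21.4286
UCL = X̄̄ + A₂·R̄ = 435.2000 + 0.577 × 21.4286 = 447.5643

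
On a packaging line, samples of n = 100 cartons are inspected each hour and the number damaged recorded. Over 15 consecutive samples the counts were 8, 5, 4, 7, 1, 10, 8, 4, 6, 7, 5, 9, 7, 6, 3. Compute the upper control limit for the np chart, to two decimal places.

13.12

p̄ = Σdᵢ / (k·n) = 90 / (15 × 100) = 0.06000
UCL = np̄ + 3·√(np̄(1−p̄)) = 6.0000 + 3 × √(6.0000×0.94000) = 6.0000 + 3 × 2.3749 = 13.1246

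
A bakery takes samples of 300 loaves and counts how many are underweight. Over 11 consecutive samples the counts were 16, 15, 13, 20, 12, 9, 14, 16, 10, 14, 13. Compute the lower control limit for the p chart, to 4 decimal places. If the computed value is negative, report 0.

0.0098

p̄ = Σdᵢ / (k·n) = 152 / (11 × 300) = 0.04606
LCL = p̄ − 3·√(p̄(1−p̄)/n) = 0.04606 − 3 × 0.01210 = 0.00975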